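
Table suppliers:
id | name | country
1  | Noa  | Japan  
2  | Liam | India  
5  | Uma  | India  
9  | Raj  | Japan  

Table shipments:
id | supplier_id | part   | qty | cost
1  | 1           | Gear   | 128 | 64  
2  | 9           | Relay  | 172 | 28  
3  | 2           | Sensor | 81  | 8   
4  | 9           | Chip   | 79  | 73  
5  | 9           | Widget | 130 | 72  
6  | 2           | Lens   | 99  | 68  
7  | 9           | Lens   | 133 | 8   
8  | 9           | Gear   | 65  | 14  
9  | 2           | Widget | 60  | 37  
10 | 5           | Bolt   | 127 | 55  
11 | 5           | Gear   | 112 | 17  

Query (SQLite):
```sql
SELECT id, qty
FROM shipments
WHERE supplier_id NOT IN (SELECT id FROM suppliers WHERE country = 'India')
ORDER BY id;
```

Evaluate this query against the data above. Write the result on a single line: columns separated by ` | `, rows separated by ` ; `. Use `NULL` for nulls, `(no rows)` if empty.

Inner query: suppliers.id where country = 'India'.
Outer: keep shipments rows whose supplier_id is not in that set.
Inner query → {2, 5}

1 | 128 ; 2 | 172 ; 4 | 79 ; 5 | 130 ; 7 | 133 ; 8 | 65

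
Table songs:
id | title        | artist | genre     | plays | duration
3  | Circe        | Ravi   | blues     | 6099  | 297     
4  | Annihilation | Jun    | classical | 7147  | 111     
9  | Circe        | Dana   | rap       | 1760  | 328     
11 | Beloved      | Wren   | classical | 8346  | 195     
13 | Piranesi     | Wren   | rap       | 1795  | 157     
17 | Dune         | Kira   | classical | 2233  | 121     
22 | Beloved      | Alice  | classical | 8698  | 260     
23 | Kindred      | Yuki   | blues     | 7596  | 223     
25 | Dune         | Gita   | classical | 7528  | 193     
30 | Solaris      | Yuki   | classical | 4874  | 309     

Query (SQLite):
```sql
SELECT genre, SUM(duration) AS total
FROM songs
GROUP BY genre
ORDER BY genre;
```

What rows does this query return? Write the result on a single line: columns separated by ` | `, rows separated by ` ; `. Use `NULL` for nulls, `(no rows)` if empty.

blues | 520 ; classical | 1189 ; rap | 485

Partition songs by genre; compute SUM(duration) within each group.
  blues: ids {3, 23} → SUM(duration)=520
  classical: ids {4, 11, 17, 22, 25, 30} → SUM(duration)=1189
  rap: ids {9, 13} → SUM(duration)=485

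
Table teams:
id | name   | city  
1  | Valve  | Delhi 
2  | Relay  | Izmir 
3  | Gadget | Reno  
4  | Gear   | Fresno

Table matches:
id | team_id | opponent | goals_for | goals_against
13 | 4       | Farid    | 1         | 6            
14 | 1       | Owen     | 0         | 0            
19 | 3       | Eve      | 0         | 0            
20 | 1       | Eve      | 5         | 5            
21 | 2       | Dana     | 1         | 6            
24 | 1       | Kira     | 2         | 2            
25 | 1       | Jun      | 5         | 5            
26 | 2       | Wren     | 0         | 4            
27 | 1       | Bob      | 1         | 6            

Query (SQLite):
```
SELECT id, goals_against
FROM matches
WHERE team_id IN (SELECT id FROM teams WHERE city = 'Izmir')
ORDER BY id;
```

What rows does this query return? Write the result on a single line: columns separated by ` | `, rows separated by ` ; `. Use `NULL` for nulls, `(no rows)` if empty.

21 | 6 ; 26 | 4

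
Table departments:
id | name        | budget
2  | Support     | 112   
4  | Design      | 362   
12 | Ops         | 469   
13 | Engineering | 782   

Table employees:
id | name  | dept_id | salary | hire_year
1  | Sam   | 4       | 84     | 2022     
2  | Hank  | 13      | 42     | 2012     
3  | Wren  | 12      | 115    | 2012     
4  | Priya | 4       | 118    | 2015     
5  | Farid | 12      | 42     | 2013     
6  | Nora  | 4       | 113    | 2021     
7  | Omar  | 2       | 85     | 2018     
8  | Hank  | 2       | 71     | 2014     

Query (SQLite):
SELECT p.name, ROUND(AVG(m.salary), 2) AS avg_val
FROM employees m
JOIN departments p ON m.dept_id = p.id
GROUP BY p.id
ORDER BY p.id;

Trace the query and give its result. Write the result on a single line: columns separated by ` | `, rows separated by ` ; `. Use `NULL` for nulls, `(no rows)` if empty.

Join each employees row to its departments via dept_id.
Group joined rows by departments.id; compute ROUND(AVG(m.salary), 2) per group.
  2: ids {7, 8} → ROUND(AVG(m.salary), 2)=78
  4: ids {1, 4, 6} → ROUND(AVG(m.salary), 2)=105
  12: ids {3, 5} → ROUND(AVG(m.salary), 2)=78.5
  13: ids {2} → ROUND(AVG(m.salary), 2)=42

Support | 78 ; Design | 105 ; Ops | 78.5 ; Engineering | 42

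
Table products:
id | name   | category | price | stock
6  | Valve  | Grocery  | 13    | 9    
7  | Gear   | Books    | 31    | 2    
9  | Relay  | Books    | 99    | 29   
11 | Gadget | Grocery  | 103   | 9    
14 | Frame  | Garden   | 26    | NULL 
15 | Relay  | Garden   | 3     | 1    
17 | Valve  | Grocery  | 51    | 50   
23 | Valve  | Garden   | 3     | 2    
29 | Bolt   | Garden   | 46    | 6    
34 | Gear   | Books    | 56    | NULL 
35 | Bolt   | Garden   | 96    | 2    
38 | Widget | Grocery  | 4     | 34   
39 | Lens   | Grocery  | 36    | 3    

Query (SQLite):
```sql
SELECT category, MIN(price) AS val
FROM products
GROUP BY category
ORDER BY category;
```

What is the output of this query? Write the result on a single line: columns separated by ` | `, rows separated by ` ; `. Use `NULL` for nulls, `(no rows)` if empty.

Partition products by category; compute MIN(price) within each group.
  Books: ids {7, 9, 34} → MIN(price)=31
  Garden: ids {14, 15, 23, 29, 35} → MIN(price)=3
  Grocery: ids {6, 11, 17, 38, 39} → MIN(price)=4

Books | 31 ; Garden | 3 ; Grocery | 4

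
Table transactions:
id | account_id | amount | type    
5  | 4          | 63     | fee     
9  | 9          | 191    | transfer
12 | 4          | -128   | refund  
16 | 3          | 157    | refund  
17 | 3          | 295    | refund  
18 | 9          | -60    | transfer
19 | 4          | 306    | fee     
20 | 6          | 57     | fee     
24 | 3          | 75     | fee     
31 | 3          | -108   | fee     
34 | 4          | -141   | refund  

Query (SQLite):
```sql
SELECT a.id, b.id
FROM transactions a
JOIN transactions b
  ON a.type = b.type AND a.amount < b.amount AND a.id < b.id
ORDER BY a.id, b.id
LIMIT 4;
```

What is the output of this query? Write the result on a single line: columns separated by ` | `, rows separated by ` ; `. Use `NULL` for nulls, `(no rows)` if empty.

5 | 19 ; 5 | 24 ; 12 | 16 ; 12 | 17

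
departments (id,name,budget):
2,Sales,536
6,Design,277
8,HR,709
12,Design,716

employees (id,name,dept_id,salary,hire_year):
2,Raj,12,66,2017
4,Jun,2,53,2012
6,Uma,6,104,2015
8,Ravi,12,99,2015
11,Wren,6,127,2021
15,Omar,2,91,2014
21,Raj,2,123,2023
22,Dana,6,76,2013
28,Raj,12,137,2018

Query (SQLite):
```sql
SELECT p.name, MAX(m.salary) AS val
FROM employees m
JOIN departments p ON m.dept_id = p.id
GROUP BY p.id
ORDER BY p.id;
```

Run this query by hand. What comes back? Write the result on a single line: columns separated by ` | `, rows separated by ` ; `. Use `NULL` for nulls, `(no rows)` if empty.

Join each employees row to its departments via dept_id.
Group joined rows by departments.id; compute MAX(m.salary) per group.
  2: ids {4, 15, 21} → MAX(m.salary)=123
  6: ids {6, 11, 22} → MAX(m.salary)=127
  12: ids {2, 8, 28} → MAX(m.salary)=137

Sales | 123 ; Design | 127 ; Design | 137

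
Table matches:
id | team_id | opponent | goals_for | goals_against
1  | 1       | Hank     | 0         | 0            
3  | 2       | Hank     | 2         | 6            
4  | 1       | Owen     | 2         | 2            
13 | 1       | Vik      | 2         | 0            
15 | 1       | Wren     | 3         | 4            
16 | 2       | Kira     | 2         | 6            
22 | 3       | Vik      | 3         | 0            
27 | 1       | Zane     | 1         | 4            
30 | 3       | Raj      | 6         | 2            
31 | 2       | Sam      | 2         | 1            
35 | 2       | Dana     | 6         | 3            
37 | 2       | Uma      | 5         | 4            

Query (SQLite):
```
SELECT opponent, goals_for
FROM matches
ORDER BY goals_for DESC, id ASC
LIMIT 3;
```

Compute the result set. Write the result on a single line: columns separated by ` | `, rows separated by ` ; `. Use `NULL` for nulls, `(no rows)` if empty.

Raj | 6 ; Dana | 6 ; Uma | 5

Sort by goals_for desc, tiebreak id asc: (6, id=30), (6, id=35), (5, id=37), (3, id=15), (3, id=22), (2, id=3) …. Take first 3.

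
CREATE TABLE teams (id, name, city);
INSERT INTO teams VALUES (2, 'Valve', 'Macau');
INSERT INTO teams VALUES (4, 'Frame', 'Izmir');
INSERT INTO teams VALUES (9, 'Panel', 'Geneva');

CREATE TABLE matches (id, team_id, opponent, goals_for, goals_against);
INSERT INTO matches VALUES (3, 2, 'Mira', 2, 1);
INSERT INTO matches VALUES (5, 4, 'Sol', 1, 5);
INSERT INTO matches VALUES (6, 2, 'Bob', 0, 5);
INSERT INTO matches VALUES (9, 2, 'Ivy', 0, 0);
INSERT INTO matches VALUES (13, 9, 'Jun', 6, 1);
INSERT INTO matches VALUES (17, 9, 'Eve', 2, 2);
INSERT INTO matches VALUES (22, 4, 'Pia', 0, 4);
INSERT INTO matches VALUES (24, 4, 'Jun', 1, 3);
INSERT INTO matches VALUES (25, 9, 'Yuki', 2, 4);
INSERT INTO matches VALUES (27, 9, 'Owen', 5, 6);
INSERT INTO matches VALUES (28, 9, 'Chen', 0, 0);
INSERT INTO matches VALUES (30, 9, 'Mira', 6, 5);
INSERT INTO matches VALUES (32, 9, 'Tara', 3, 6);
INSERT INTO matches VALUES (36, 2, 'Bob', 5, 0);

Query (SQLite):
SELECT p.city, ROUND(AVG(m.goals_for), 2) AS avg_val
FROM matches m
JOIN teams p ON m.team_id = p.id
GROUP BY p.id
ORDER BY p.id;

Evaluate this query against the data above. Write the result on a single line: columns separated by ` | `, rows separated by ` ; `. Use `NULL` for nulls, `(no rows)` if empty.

Join each matches row to its teams via team_id.
Group joined rows by teams.id; compute ROUND(AVG(m.goals_for), 2) per group.
  2: ids {3, 6, 9, 36} → ROUND(AVG(m.goals_for), 2)=1.75
  4: ids {5, 22, 24} → ROUND(AVG(m.goals_for), 2)=0.67
  9: ids {13, 17, 25, 27, 28, 30, 32} → ROUND(AVG(m.goals_for), 2)=3.43

Macau | 1.75 ; Izmir | 0.67 ; Geneva | 3.43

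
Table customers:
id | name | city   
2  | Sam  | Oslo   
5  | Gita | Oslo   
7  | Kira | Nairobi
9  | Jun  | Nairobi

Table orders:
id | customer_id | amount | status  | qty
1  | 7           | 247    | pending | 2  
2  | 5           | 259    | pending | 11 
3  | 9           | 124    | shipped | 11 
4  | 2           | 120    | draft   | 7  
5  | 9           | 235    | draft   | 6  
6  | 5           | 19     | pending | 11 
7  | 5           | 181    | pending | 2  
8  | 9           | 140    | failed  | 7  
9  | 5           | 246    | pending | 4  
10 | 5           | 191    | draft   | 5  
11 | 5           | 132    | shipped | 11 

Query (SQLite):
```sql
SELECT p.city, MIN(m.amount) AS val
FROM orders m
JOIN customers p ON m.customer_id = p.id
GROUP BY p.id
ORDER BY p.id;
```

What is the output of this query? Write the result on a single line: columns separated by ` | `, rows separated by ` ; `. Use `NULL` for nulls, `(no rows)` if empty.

Oslo | 120 ; Oslo | 19 ; Nairobi | 247 ; Nairobi | 124

Join each orders row to its customers via customer_id.
Group joined rows by customers.id; compute MIN(m.amount) per group.
  2: ids {4} → MIN(m.amount)=120
  5: ids {2, 6, 7, 9, 10, 11} → MIN(m.amount)=19
  7: ids {1} → MIN(m.amount)=247
  9: ids {3, 5, 8} → MIN(m.amount)=124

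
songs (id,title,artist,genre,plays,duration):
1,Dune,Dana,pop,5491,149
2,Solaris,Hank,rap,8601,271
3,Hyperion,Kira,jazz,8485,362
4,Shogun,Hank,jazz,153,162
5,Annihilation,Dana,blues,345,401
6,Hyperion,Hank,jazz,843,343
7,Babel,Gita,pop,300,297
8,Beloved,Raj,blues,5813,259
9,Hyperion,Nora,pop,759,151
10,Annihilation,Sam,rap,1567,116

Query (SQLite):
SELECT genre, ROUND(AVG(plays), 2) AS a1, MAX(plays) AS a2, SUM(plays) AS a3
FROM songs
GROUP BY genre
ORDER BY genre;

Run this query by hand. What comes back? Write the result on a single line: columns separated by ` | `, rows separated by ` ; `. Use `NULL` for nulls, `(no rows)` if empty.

blues | 3079 | 5813 | 6158 ; jazz | 3160.33 | 8485 | 9481 ; pop | 2183.33 | 5491 | 6550 ; rap | 5084 | 8601 | 10168

Group songs by genre.
Per group compute: ROUND(AVG(plays), 2), MAX(plays), SUM(plays).
  blues: ids {5, 8} → ROUND(AVG(plays), 2)=3079, MAX(plays)=5813, SUM(plays)=6158
  jazz: ids {3, 4, 6} → ROUND(AVG(plays), 2)=3160.33, MAX(plays)=8485, SUM(plays)=9481
  pop: ids {1, 7, 9} → ROUND(AVG(plays), 2)=2183.33, MAX(plays)=5491, SUM(plays)=6550
  rap: ids {2, 10} → ROUND(AVG(plays), 2)=5084, MAX(plays)=8601, SUM(plays)=10168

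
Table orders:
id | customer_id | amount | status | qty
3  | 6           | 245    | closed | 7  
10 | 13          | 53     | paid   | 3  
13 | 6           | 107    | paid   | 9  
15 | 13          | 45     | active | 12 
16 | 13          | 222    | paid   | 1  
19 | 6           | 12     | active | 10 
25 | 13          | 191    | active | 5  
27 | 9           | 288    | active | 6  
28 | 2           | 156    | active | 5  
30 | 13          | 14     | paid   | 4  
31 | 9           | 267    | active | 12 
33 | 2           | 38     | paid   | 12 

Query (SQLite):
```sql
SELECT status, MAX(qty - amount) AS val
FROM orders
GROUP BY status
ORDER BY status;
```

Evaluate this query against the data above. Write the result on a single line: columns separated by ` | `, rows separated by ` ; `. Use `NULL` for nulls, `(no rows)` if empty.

active | -2 ; closed | -238 ; paid | -10

For each row compute qty - amount.
Group by status; take MAX of the expression per group.
  active: ids {15, 19, 25, 27, 28, 31} → MAX(qty - amount)=-2
  closed: ids {3} → MAX(qty - amount)=-238
  paid: ids {10, 13, 16, 30, 33} → MAX(qty - amount)=-10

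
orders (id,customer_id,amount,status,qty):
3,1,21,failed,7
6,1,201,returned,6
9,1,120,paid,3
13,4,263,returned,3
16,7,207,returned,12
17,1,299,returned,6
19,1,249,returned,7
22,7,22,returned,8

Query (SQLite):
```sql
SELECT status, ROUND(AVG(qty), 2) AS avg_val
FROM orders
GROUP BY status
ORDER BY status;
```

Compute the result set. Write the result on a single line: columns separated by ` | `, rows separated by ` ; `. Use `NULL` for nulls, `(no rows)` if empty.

Partition orders by status; compute ROUND(AVG(qty), 2) within each group.
  failed: ids {3} → ROUND(AVG(qty), 2)=7
  paid: ids {9} → ROUND(AVG(qty), 2)=3
  returned: ids {6, 13, 16, 17, 19, 22} → ROUND(AVG(qty), 2)=7

failed | 7 ; paid | 3 ; returned | 7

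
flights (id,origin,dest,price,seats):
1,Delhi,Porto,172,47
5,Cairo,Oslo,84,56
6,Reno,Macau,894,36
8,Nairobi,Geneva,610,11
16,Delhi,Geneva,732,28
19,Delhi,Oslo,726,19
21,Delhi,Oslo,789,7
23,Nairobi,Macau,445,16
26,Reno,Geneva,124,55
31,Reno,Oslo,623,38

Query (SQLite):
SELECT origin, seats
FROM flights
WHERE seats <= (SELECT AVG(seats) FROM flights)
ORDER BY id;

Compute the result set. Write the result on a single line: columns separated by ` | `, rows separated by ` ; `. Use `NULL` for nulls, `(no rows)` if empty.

Scalar subquery: AVG(seats) over all flights rows = 31.3.
Keep rows where seats <= that value.

Nairobi | 11 ; Delhi | 28 ; Delhi | 19 ; Delhi | 7 ; Nairobi | 16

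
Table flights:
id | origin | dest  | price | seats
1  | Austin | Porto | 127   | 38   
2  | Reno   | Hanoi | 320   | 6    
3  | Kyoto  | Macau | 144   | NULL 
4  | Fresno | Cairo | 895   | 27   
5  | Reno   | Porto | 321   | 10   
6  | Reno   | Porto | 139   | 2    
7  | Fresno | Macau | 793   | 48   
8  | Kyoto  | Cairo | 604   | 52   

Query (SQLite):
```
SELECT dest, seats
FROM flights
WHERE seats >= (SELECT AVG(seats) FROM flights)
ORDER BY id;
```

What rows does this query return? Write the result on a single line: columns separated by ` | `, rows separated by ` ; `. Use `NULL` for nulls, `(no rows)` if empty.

Porto | 38 ; Cairo | 27 ; Macau | 48 ; Cairo | 52

Scalar subquery: AVG(seats) over all flights rows = 26.142857 (≈; comparison uses full precision).
Keep rows where seats >= that value.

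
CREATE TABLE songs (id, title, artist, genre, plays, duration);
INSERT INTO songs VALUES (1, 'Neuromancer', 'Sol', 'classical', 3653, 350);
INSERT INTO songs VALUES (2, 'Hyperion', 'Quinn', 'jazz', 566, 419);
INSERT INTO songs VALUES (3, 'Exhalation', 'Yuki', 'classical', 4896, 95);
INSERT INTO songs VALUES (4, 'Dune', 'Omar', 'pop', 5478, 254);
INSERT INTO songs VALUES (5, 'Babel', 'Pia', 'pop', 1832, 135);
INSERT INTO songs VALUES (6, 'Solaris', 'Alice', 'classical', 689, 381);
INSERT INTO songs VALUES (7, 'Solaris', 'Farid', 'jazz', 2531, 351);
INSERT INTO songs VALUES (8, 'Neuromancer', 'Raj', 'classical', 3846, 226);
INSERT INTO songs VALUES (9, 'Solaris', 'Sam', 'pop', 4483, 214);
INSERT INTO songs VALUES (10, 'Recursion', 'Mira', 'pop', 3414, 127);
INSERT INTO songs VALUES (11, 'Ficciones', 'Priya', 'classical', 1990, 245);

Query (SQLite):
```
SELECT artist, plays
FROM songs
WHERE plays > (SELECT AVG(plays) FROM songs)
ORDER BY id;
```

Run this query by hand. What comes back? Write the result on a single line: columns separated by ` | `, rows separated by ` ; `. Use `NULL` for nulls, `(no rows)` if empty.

Scalar subquery: AVG(plays) over all songs rows = 3034.363636 (≈; comparison uses full precision).
Keep rows where plays > that value.

Sol | 3653 ; Yuki | 4896 ; Omar | 5478 ; Raj | 3846 ; Sam | 4483 ; Mira | 3414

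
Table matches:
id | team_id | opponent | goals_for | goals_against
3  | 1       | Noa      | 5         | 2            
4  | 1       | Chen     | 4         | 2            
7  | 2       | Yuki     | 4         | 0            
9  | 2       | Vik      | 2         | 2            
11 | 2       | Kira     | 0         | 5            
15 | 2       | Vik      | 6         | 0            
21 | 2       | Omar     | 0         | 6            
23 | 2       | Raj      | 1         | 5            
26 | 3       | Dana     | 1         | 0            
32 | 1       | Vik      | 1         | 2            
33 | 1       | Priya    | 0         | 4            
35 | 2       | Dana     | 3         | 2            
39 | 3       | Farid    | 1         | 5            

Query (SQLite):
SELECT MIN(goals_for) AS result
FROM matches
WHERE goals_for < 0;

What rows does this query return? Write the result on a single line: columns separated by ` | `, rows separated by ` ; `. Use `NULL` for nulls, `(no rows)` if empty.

Rows where goals_for < 0 → goals_for values: [].

NULL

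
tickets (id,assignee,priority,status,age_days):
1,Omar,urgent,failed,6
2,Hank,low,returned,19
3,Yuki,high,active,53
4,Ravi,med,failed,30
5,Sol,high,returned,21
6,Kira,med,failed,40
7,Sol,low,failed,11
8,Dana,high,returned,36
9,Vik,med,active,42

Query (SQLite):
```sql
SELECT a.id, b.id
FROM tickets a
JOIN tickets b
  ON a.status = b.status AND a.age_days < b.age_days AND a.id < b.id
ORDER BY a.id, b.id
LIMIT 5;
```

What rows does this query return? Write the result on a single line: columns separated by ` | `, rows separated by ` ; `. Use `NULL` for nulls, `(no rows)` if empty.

1 | 4 ; 1 | 6 ; 1 | 7 ; 2 | 5 ; 2 | 8

Pairs (a,b) with same status, a.age_days < b.age_days, a.id < b.id.
status groups: active:{3,9} failed:{1,4,6,7} returned:{2,5,8}
Ordered by (a.id, b.id); first 5.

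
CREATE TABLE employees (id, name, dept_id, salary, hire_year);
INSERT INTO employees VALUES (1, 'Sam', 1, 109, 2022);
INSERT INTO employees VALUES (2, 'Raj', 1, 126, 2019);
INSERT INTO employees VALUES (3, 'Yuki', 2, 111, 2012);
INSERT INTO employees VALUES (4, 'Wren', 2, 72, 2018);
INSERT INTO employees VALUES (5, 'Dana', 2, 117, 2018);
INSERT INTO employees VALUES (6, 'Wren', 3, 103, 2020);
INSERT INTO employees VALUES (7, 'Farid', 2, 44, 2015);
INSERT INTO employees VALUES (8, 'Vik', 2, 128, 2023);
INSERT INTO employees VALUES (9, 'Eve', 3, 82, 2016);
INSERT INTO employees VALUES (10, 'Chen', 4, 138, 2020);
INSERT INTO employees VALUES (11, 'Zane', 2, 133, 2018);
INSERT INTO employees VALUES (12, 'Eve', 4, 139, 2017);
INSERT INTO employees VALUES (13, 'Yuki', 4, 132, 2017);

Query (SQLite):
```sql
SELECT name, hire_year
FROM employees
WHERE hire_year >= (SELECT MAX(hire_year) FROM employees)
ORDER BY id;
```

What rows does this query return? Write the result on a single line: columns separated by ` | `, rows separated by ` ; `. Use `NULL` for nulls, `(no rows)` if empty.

Vik | 2023

Scalar subquery: MAX(hire_year) over all employees rows = 2023.
Keep rows where hire_year >= that value.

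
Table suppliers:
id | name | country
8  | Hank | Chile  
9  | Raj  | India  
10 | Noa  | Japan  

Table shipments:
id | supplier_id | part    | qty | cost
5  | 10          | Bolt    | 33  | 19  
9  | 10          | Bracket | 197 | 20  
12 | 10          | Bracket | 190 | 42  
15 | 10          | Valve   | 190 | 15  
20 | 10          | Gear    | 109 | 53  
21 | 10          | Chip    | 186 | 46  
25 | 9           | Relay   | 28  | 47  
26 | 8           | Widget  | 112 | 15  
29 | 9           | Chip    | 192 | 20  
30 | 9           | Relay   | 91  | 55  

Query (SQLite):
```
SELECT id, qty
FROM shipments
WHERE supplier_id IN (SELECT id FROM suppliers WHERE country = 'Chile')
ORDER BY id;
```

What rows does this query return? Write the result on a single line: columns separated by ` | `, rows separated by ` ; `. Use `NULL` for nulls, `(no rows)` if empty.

26 | 112

Inner query: suppliers.id where country = 'Chile'.
Outer: keep shipments rows whose supplier_id is in that set.
Inner query → {8}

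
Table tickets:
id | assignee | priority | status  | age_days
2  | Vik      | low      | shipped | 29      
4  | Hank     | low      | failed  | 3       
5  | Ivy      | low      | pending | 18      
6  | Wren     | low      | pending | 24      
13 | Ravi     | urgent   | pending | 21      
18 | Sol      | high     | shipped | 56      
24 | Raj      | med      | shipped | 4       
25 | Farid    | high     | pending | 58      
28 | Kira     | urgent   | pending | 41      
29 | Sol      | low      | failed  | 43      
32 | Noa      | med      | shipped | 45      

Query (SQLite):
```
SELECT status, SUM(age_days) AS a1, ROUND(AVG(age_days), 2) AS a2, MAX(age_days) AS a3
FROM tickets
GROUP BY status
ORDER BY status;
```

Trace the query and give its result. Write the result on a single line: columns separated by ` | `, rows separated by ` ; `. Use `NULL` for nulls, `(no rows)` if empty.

failed | 46 | 23 | 43 ; pending | 162 | 32.4 | 58 ; shipped | 134 | 33.5 | 56

Group tickets by status.
Per group compute: SUM(age_days), ROUND(AVG(age_days), 2), MAX(age_days).
  failed: ids {4, 29} → SUM(age_days)=46, ROUND(AVG(age_days), 2)=23, MAX(age_days)=43
  pending: ids {5, 6, 13, 25, 28} → SUM(age_days)=162, ROUND(AVG(age_days), 2)=32.4, MAX(age_days)=58
  shipped: ids {2, 18, 24, 32} → SUM(age_days)=134, ROUND(AVG(age_days), 2)=33.5, MAX(age_days)=56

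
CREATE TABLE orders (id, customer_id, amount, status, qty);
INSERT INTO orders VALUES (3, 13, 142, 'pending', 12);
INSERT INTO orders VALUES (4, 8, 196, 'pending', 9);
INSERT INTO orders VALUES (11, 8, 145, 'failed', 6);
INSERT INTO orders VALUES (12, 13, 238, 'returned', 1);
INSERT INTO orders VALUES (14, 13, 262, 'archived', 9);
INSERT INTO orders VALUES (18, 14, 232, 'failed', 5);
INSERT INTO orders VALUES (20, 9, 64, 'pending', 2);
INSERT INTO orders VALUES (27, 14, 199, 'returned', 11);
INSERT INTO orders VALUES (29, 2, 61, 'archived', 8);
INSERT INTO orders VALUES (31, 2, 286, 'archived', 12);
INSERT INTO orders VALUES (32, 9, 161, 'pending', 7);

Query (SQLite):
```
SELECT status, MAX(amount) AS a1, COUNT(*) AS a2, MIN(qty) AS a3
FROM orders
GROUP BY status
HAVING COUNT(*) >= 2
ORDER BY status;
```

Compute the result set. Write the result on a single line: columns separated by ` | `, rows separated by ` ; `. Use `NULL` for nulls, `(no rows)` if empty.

Group orders by status.
Per group compute: MAX(amount), COUNT(*), MIN(qty).
HAVING: drop groups with fewer than 2 rows.
  archived: ids {14, 29, 31} → MAX(amount)=286, COUNT(*)=3, MIN(qty)=8
  failed: ids {11, 18} → MAX(amount)=232, COUNT(*)=2, MIN(qty)=5
  pending: ids {3, 4, 20, 32} → MAX(amount)=196, COUNT(*)=4, MIN(qty)=2
  returned: ids {12, 27} → MAX(amount)=238, COUNT(*)=2, MIN(qty)=1

archived | 286 | 3 | 8 ; failed | 232 | 2 | 5 ; pending | 196 | 4 | 2 ; returned | 238 | 2 | 1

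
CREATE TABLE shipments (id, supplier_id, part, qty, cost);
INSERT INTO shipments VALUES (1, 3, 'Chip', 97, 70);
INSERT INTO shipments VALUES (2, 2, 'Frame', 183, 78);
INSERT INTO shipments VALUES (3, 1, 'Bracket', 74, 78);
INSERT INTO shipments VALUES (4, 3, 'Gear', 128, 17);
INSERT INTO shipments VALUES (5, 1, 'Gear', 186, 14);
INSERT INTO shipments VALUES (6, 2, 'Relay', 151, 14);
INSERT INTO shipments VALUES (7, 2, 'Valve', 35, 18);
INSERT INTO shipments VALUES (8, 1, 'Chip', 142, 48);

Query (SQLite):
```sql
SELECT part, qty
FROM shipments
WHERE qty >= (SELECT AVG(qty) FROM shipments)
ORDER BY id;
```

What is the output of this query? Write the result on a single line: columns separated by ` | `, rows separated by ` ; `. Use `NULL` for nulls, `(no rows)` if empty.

Scalar subquery: AVG(qty) over all shipments rows = 124.5.
Keep rows where qty >= that value.

Frame | 183 ; Gear | 128 ; Gear | 186 ; Relay | 151 ; Chip | 142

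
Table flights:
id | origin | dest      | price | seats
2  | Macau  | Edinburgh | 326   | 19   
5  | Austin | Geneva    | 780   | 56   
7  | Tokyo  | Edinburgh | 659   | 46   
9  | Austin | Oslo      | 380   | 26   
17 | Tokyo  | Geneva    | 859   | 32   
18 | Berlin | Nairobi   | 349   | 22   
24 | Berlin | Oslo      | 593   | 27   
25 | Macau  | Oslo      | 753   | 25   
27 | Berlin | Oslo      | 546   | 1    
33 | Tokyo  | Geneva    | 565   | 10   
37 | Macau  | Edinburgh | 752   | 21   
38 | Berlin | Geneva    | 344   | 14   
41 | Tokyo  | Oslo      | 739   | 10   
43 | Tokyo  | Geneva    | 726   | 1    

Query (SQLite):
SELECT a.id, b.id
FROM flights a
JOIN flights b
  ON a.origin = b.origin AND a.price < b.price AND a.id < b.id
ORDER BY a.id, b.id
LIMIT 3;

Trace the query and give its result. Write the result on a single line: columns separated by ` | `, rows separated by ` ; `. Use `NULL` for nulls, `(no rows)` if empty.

Pairs (a,b) with same origin, a.price < b.price, a.id < b.id.
origin groups: Austin:{5,9} Berlin:{18,24,27,38} Macau:{2,25,37} Tokyo:{7,17,33,41,43}
Ordered by (a.id, b.id); first 3.

2 | 25 ; 2 | 37 ; 7 | 17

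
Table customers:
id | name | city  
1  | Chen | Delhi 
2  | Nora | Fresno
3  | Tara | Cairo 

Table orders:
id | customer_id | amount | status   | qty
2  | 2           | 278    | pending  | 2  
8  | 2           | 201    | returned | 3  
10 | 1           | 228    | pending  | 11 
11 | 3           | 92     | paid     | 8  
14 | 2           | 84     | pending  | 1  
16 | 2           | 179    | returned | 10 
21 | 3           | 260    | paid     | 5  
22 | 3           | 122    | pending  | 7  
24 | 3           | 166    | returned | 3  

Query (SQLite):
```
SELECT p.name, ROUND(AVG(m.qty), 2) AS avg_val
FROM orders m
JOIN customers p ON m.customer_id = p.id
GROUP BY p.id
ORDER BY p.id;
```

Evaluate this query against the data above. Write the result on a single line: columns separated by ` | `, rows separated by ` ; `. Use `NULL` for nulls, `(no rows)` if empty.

Chen | 11 ; Nora | 4 ; Tara | 5.75

Join each orders row to its customers via customer_id.
Group joined rows by customers.id; compute ROUND(AVG(m.qty), 2) per group.
  1: ids {10} → ROUND(AVG(m.qty), 2)=11
  2: ids {2, 8, 14, 16} → ROUND(AVG(m.qty), 2)=4
  3: ids {11, 21, 22, 24} → ROUND(AVG(m.qty), 2)=5.75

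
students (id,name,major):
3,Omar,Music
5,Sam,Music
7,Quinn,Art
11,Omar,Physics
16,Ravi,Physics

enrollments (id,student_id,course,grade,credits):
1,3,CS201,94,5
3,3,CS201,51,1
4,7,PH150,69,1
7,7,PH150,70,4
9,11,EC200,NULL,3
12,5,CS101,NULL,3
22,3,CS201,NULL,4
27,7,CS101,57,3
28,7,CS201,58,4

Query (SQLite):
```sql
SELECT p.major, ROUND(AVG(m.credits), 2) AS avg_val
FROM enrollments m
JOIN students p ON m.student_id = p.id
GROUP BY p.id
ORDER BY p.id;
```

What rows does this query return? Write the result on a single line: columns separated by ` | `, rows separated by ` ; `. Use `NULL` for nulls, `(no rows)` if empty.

Music | 3.33 ; Music | 3 ; Art | 3 ; Physics | 3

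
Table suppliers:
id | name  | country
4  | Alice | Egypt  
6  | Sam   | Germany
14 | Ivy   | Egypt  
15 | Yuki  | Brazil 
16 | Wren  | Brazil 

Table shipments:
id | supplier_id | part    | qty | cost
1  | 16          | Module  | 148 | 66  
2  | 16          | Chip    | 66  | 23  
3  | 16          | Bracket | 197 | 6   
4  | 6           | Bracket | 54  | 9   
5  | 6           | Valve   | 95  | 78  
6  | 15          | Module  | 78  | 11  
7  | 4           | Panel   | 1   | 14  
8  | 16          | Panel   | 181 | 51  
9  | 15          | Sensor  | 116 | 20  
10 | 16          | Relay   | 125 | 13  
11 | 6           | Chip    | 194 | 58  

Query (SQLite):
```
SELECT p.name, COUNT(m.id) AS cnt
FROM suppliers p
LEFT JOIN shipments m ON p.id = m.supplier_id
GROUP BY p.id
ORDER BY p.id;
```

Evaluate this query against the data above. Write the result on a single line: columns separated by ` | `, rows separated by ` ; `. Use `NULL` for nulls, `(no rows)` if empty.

LEFT JOIN keeps every suppliers row; unmatched ones get NULL for shipments columns.
Group by suppliers.id and compute COUNT(m.id). COUNT(col) of an all-NULL group is 0.
  4: ids {7} → COUNT(m.id)=1
  6: ids {4, 5, 11} → COUNT(m.id)=3
  14: ids {—} → COUNT(m.id)=0
  15: ids {6, 9} → COUNT(m.id)=2
  16: ids {1, 2, 3, 8, 10} → COUNT(m.id)=5

Alice | 1 ; Sam | 3 ; Ivy | 0 ; Yuki | 2 ; Wren | 5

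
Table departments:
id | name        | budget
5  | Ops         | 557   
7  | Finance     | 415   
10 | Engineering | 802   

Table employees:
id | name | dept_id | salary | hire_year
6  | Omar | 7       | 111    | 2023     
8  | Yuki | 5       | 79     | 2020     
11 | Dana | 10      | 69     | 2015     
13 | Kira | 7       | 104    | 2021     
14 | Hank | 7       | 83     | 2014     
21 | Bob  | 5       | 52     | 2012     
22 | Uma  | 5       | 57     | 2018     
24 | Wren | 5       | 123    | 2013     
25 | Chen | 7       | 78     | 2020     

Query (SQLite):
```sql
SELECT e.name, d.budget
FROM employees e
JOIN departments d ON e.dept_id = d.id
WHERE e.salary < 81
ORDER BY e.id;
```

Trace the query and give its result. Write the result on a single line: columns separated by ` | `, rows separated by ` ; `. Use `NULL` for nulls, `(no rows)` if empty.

Yuki | 557 ; Dana | 802 ; Bob | 557 ; Uma | 557 ; Chen | 415

Each employees row matches the departments row where dept_id = departments.id.
Then keep rows with e.salary < 81.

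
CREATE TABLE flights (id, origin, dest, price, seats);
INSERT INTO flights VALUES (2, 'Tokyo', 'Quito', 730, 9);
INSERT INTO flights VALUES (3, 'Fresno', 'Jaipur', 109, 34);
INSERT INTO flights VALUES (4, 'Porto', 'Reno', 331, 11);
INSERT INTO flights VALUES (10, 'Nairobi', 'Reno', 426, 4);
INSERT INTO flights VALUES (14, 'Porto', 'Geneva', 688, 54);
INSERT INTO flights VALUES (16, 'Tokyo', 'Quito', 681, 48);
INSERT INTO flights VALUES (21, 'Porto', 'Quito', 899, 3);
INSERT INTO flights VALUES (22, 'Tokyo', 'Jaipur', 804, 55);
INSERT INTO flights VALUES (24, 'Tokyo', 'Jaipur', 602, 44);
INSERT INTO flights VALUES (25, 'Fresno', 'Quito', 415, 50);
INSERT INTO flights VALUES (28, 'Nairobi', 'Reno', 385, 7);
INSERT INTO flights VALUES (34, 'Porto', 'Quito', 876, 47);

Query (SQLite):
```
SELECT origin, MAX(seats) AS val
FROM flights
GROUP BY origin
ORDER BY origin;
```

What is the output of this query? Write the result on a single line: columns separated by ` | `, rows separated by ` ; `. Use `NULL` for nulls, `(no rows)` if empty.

Partition flights by origin; compute MAX(seats) within each group.
  Fresno: ids {3, 25} → MAX(seats)=50
  Nairobi: ids {10, 28} → MAX(seats)=7
  Porto: ids {4, 14, 21, 34} → MAX(seats)=54
  Tokyo: ids {2, 16, 22, 24} → MAX(seats)=55

Fresno | 50 ; Nairobi | 7 ; Porto | 54 ; Tokyo | 55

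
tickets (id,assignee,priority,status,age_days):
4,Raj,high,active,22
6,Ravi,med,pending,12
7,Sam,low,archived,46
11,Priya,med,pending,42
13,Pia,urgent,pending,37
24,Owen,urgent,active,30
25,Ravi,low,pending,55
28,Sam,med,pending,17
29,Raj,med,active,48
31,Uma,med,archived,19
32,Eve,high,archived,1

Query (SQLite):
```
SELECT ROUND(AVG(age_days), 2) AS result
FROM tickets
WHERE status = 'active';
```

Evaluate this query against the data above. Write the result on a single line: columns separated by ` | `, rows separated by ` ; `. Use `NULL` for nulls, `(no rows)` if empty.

33.33

Rows where status='active' → age_days values: [22, 30, 48].
AVG = 100 / 3 (rounded to 2 dp).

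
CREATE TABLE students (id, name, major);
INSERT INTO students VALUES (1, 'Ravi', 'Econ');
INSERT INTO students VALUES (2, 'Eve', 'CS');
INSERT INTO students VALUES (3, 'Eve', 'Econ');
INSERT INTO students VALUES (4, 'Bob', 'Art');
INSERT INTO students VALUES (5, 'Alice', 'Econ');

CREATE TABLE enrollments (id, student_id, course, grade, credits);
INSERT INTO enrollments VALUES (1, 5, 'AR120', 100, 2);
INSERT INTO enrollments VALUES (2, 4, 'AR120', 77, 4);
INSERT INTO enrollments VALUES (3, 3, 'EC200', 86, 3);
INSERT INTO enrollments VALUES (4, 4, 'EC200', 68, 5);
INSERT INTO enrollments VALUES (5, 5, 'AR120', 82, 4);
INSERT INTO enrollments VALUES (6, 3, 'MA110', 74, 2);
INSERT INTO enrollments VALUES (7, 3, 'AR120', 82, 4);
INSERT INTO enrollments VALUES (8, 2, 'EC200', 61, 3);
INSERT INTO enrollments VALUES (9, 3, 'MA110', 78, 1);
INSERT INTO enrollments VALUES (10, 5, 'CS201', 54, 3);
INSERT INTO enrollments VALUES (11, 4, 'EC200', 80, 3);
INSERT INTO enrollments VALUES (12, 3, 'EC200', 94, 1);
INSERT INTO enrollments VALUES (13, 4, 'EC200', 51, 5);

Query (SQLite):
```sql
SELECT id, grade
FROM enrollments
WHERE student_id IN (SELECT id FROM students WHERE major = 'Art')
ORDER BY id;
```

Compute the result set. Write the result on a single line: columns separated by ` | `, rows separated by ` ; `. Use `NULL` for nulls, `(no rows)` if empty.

Inner query: students.id where major = 'Art'.
Outer: keep enrollments rows whose student_id is in that set.
Inner query → {4}

2 | 77 ; 4 | 68 ; 11 | 80 ; 13 | 51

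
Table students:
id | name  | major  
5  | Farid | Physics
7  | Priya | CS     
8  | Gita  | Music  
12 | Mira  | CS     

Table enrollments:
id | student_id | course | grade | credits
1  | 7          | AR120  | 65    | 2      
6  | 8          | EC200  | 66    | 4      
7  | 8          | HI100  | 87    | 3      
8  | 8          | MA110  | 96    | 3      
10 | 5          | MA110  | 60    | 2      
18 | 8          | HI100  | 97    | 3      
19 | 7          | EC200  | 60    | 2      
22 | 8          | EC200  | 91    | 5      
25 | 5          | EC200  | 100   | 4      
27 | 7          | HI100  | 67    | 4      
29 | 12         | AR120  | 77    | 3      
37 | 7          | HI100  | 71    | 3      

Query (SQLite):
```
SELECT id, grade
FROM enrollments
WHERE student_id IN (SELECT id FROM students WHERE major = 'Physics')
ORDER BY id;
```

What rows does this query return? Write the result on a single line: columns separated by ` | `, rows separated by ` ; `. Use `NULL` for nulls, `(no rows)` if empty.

Inner query: students.id where major = 'Physics'.
Outer: keep enrollments rows whose student_id is in that set.
Inner query → {5}

10 | 60 ; 25 | 100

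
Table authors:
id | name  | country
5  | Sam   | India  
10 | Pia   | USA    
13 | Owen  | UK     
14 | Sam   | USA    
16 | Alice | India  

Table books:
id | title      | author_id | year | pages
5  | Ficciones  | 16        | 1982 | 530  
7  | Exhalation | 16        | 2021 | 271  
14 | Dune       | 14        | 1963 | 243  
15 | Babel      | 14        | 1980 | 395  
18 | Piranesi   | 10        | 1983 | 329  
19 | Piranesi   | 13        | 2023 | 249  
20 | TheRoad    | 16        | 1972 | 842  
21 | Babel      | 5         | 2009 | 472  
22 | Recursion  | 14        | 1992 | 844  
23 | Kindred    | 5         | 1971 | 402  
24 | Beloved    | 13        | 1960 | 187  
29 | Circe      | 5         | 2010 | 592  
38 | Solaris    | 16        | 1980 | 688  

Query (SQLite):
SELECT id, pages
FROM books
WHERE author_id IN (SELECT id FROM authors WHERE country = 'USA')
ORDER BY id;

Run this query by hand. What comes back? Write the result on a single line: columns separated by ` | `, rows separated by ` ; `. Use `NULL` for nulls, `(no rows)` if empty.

Inner query: authors.id where country = 'USA'.
Outer: keep books rows whose author_id is in that set.
Inner query → {10, 14}

14 | 243 ; 15 | 395 ; 18 | 329 ; 22 | 844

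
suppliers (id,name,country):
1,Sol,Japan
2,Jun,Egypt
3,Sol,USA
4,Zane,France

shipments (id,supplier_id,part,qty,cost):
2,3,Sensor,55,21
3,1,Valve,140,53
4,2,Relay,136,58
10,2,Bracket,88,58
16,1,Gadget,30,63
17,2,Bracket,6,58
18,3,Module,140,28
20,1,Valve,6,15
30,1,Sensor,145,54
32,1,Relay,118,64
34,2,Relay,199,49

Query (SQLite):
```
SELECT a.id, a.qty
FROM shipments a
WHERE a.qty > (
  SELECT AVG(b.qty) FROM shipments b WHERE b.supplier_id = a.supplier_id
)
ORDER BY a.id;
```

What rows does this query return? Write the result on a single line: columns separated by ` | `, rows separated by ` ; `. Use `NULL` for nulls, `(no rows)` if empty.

For each shipments row a, compute AVG(qty) over rows sharing a.supplier_id.
Keep row a if a.qty > that per-group AVG.
  supplier_id=1: AVG(qty) = 87.8
  supplier_id=2: AVG(qty) = 107.25
  supplier_id=3: AVG(qty) = 97.5

3 | 140 ; 4 | 136 ; 18 | 140 ; 30 | 145 ; 32 | 118 ; 34 | 199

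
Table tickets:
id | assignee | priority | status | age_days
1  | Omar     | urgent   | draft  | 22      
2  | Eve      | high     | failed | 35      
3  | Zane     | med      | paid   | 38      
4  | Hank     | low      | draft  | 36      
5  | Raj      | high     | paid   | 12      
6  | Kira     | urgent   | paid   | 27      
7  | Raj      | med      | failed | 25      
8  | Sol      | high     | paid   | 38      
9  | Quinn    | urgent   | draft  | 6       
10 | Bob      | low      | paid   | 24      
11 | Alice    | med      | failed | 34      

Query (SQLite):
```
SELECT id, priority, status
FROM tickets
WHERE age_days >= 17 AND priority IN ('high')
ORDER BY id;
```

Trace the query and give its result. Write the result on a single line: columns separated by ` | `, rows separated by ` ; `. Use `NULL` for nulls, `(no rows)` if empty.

age_days >= 17: ids {1, 2, 3, 4, 6, 7, 8, 10, 11}
priority IN ('high'): ids {2, 5, 8}
Combine with AND.

2 | high | failed ; 8 | high | paid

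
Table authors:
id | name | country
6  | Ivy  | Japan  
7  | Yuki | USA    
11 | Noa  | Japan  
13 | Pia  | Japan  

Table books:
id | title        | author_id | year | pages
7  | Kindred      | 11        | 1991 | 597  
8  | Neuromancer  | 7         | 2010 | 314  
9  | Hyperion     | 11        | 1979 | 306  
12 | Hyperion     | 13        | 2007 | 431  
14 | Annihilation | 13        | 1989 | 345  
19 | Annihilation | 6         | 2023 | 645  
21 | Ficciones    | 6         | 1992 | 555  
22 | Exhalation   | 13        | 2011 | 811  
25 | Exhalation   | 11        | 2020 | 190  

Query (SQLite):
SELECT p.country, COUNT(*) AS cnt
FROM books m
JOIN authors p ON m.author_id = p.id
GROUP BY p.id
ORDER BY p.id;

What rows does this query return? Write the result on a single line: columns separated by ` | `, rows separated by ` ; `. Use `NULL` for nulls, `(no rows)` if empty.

Japan | 2 ; USA | 1 ; Japan | 3 ; Japan | 3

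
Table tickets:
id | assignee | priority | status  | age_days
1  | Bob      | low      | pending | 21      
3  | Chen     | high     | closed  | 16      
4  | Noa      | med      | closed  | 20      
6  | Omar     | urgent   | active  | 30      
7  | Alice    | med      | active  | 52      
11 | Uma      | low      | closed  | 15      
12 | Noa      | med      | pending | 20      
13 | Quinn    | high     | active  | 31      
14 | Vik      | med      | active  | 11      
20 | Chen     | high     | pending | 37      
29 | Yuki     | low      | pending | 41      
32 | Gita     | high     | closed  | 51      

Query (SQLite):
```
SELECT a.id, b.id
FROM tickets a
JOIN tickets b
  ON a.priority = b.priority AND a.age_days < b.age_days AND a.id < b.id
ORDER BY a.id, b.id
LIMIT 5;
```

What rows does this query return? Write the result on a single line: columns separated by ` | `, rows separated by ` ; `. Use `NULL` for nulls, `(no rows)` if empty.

1 | 29 ; 3 | 13 ; 3 | 20 ; 3 | 32 ; 4 | 7

Pairs (a,b) with same priority, a.age_days < b.age_days, a.id < b.id.
priority groups: high:{3,13,20,32} low:{1,11,29} med:{4,7,12,14} urgent:{6}
Ordered by (a.id, b.id); first 5.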